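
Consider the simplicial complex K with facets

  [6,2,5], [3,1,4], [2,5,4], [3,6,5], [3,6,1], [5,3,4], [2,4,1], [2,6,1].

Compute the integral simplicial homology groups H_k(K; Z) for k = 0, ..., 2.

We work with the vertex ordering 1 < 2 < 3 < 4 < 5 < 6. The simplices of K, each written with vertices in increasing order, are:

  0-simplices (6): [1], [2], [3], [4], [5], [6]
  1-simplices (12): [1,2], [1,3], [1,4], [1,6], [2,4], [2,5], [2,6], [3,4], [3,5], [3,6], [4,5], [5,6]
  2-simplices (8): [1,2,4], [1,2,6], [1,3,4], [1,3,6], [2,4,5], [2,5,6], [3,4,5], [3,5,6]

giving chain groups C_0 ≅ Z^6, C_1 ≅ Z^12, C_2 ≅ Z^8.

∂_1: C_1 → C_0 sends each edge [p,q] (with p < q) to q − p. For instance
  ∂[1,6] = [6] − [1].
The resulting 6×12 matrix has rank 5, and its Smith normal form has invariant factors (1,1,1,1,1).

∂_2: C_2 → C_1 sends each 2-simplex [p,q,r] to [q,r] − [p,r] + [p,q]. For instance
  ∂[3,4,5] = [4,5] − [3,5] + [3,4],
  ∂[1,2,6] = [2,6] − [1,6] + [1,2].
The resulting 12×8 matrix has rank 7, and its Smith normal form has invariant factors (1,1,1,1,1,1,1).

Computing H_k = (kernel of ∂_k) / (image of ∂_{k+1}):

  H_0: rank C_0 − rank ∂_1 = 6 − 5 = 1, and the invariant factors of ∂_1 are all 1, so H_0 ≅ Z.
  H_1: rank ker ∂_1 − rank ∂_2 = (12 − 5) − 7 = 0, and the invariant factors of ∂_2 are all 1, so H_1 ≅ 0.
  H_2: rank ker ∂_2 − rank ∂_3 = (8 − 7) − 0 = 1, and there is no ∂_3, so H_2 ≅ Z.

H_0 = Z,  H_1 = 0,  H_2 = Z.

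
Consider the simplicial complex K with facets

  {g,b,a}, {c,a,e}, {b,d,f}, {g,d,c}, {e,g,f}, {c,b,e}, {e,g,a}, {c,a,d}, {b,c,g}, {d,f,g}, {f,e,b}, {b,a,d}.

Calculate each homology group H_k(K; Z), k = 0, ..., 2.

Order the vertices as a < b < c < d < e < f < g. Listing each simplex with vertices in this order, K has dimension 2 with simplices:

  0-simplices (7): a, b, c, d, e, f, g
  1-simplices (18): ab, ac, ad, ae, ag, bc, bd, be, bf, bg, cd, ce, cg, df, dg, ef, eg, fg
  2-simplices (12): abd, abg, acd, ace, aeg, bce, bcg, bdf, bef, cdg, dfg, efg

giving chain groups C_0 ≅ Z^7, C_1 ≅ Z^18, C_2 ≅ Z^12.

The boundary map ∂_1: C_1 → C_0 is given by ∂[p,q] = [q] − [p]. For instance
  ∂bf = f − b.
The resulting 7×18 matrix has rank 6, and its Smith normal form has invariant factors (1,1,1,1,1,1).

Boundary ∂_2: C_2 → C_1 sends each 2-simplex [p,q,r] to [q,r] − [p,r] + [p,q]. For instance
  ∂efg = fg − eg + ef,
  ∂abg = bg − ag + ab.
As a 18×12 matrix over Z this has rank 12, with invariant factors (1,1,1,1,1,1,1,1,1,1,1,2).

From H_k ≅ ker(∂_k) / im(∂_{k+1}) we obtain:

  H_0: rank C_0 − rank ∂_1 = 7 − 6 = 1, and the invariant factors of ∂_1 are all 1, so H_0 ≅ Z.
  H_1: rank ker ∂_1 − rank ∂_2 = (18 − 6) − 12 = 0, and ∂_2 has invariant factor 2 > 1, so H_1 ≅ Z/2.
  H_2: rank ker ∂_2 − rank ∂_3 = (12 − 12) − 0 = 0, and there is no ∂_3, so H_2 ≅ 0.

As a check, the Euler characteristic is 7 − 18 + 12 = 1, which agrees with 1 − 0 + 0 = 1.

H_0 = Z,  H_1 = Z/2,  H_2 = 0.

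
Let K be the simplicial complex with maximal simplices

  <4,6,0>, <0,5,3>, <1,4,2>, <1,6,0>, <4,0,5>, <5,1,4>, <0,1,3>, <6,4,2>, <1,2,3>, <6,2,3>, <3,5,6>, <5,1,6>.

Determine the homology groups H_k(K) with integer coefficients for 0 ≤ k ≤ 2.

Fix the vertex order 0 < 1 < 2 < 3 < 4 < 5 < 6 and write every simplex with vertices in increasing order. Then dim K = 2 and the simplices of K are:

  0-simplices (7): [0], [1], [2], [3], [4], [5], [6]
  1-simplices (18): [0,1], [0,3], [0,4], [0,5], [0,6], [1,2], [1,3], [1,4], [1,5], [1,6], [2,3], [2,4], [2,6], [3,5], [3,6], [4,5], [4,6], [5,6]
  2-simplices (12): [0,1,3], [0,1,6], [0,3,5], [0,4,5], [0,4,6], [1,2,3], [1,2,4], [1,4,5], [1,5,6], [2,3,6], [2,4,6], [3,5,6]

giving chain groups C_0 ≅ Z^7, C_1 ≅ Z^18, C_2 ≅ Z^12.

Boundary ∂_1: C_1 → C_0 sends each edge [p,q] (with p < q) to q − p. For instance
  ∂[2,3] = [3] − [2].
As a 7×18 matrix over Z this has rank 6, with invariant factors (1,1,1,1,1,1).

Boundary ∂_2: C_2 → C_1 maps a triangle to the signed sum of its edges. For instance
  ∂[1,2,3] = [2,3] − [1,3] + [1,2],
  ∂[0,1,3] = [1,3] − [0,3] + [0,1].
The resulting 18×12 matrix has rank 12, and its Smith normal form has invariant factors (1,1,1,1,1,1,1,1,1,1,1,2).

Computing H_k = (kernel of ∂_k) / (image of ∂_{k+1}):

  H_0: rank C_0 − rank ∂_1 = 7 − 6 = 1, and the invariant factors of ∂_1 are all 1, so H_0 ≅ Z.
  H_1: rank ker ∂_1 − rank ∂_2 = (18 − 6) − 12 = 0, and ∂_2 has invariant factor 2 > 1, so H_1 ≅ Z/2.
  H_2: rank ker ∂_2 − rank ∂_3 = (12 − 12) − 0 = 0, and there is no ∂_3, so H_2 ≅ 0.

As a check, the Euler characteristic is 7 − 18 + 12 = 1, which agrees with 1 − 0 + 0 = 1.
(K is a triangulation of the real projective plane RP^2.)

H_0 ≅ Z,  H_1 ≅ Z/2,  H_2 = 0.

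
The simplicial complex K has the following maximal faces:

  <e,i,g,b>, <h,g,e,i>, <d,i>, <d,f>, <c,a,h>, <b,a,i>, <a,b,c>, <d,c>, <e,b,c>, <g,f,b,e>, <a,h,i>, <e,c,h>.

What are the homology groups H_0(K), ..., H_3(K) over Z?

We work with the vertex ordering a < b < c < d < e < f < g < h < i. The simplices of K, each written with vertices in increasing order, are:

  0-simplices (9): a, b, c, d, e, f, g, h, i
  1-simplices (22): ab, ac, ah, ai, bc, be, bf, bg, bi, cd, ce, ch, df, di, ef, eg, eh, ei, fg, gh, gi, hi
  2-simplices (16): abc, abi, ach, ahi, bce, bef, beg, bei, bfg, bgi, ceh, efg, egh, egi, ehi, ghi
  3-simplices (3): befg, begi, eghi

so the chain groups are C_0 ≅ Z^9, C_1 ≅ Z^22, C_2 ≅ Z^16, C_3 ≅ Z^3.

∂_1: C_1 → C_0 maps an edge to its endpoints' difference, ∂[p,q] = q − p.
The resulting 9×22 matrix has rank 8, and its Smith normal form has invariant factors (1,1,1,1,1,1,1,1).

The boundary map ∂_2: C_2 → C_1 sends each 2-simplex [p,q,r] to [q,r] − [p,r] + [p,q]. For instance
  ∂ahi = hi − ai + ah,
  ∂efg = fg − eg + ef.
The 22×16 boundary matrix has rank 12 and Smith normal form diag(1,1,1,1,1,1,1,1,1,1,1,1).

Boundary ∂_3: C_3 → C_2 sends each 3-simplex σ to the alternating sum Σ_i (−1)^i (σ with its i-th vertex removed). For instance
  ∂befg = efg − bfg + beg − bef,
  ∂begi = egi − bgi + bei − beg.
The resulting 16×3 matrix has rank 3, and its Smith normal form has invariant factors (1,1,1).

From H_k ≅ ker(∂_k) / im(∂_{k+1}) we obtain:

  H_0: rank C_0 − rank ∂_1 = 9 − 8 = 1, and the invariant factors of ∂_1 are all 1, so H_0 = Z.
  H_1: rank ker ∂_1 − rank ∂_2 = (22 − 8) − 12 = 2, and the invariant factors of ∂_2 are all 1, so H_1 = Z^2.
  H_2: rank ker ∂_2 − rank ∂_3 = (16 − 12) − 3 = 1, and the invariant factors of ∂_3 are all 1, so H_2 = Z.
  H_3: rank ker ∂_3 − rank ∂_4 = (3 − 3) − 0 = 0, and there is no ∂_4, so H_3 = 0.

As a check, the Euler characteristic is 9 − 22 + 16 − 3 = 0, which agrees with 1 − 2 + 1 − 0 = 0.

H_0 ≅ Z,  H_1 ≅ Z^2,  H_2 ≅ Z,  H_3 = 0.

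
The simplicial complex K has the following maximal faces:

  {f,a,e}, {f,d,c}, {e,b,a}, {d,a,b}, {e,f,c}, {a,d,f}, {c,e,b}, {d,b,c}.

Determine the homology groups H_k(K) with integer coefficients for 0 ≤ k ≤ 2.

K has 6 vertices, 12 edges, 8 triangles.
rank ∂_0 = 0, rank ∂_1 = 5 ⇒ b_0 = 6 − 0 − 5 = 1; all invariant factors of ∂_1 are 1 so no torsion. So H_0 ≅ Z.
rank ∂_1 = 5, rank ∂_2 = 7 ⇒ b_1 = 12 − 5 − 7 = 0; all invariant factors of ∂_2 are 1 so no torsion. So H_1 ≅ 0.
rank ∂_2 = 7, rank ∂_3 = 0 ⇒ b_2 = 8 − 7 − 0 = 1. So H_2 ≅ Z.

H_0 ≅ Z,  H_1 = 0,  H_2 ≅ Z.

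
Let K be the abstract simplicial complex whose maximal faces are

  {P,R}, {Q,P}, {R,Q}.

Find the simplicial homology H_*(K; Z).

Take the total order P < Q < R on the vertex set. Then K (dimension 1) consists of the simplices:

  0-simplices (3): P, Q, R
  1-simplices (3): PQ, PR, QR

giving chain groups C_0 ≅ Z^3, C_1 ≅ Z^3.

Boundary ∂_1: C_1 → C_0 sends each edge [p,q] (with p < q) to q − p.
As a 3×3 matrix over Z this has rank 2, with invariant factors (1,1).

Reading off H_k = ker ∂_k / im ∂_{k+1}:

  H_0: rank C_0 − rank ∂_1 = 3 − 2 = 1, and the invariant factors of ∂_1 are all 1, so H_0 ≅ Z.
  H_1: rank ker ∂_1 − rank ∂_2 = (3 − 2) − 0 = 1, and there is no ∂_2, so H_1 ≅ Z.

H_0 = Z,  H_1 = Z.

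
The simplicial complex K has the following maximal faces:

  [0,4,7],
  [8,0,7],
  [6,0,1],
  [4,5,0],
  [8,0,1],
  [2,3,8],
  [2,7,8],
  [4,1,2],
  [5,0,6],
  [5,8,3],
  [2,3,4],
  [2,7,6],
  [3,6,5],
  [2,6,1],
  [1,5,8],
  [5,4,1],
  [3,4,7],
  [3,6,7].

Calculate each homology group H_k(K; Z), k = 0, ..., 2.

H_0 = Z,  H_1 = Z ⊕ Z_2,  H_2 = 0.

Take the total order 0 < 1 < 2 < 3 < 4 < 5 < 6 < 7 < 8 on the vertex set. Then K (dimension 2) consists of the simplices:

  0-simplices (9): [0], [1], [2], [3], [4], [5], [6], [7], [8]
  1-simplices (27): (27 of them)
  2-simplices (18): [0,1,6], [0,1,8], [0,4,5], [0,4,7], [0,5,6], [0,7,8], [1,2,4], [1,2,6], [1,4,5], [1,5,8], [2,3,4], [2,3,8], [2,6,7], [2,7,8], [3,4,7], [3,5,6], [3,5,8], [3,6,7]

giving chain groups C_0 ≅ Z^9, C_1 ≅ Z^27, C_2 ≅ Z^18.

∂_1: C_1 → C_0 is given by ∂[p,q] = [q] − [p]. For instance
  ∂[2,7] = [7] − [2].
The resulting 9×27 matrix has rank 8, and its Smith normal form has invariant factors (1,1,1,1,1,1,1,1).

Boundary ∂_2: C_2 → C_1 sends each 2-simplex [p,q,r] to [q,r] − [p,r] + [p,q]. For instance
  ∂[0,4,5] = [4,5] − [0,5] + [0,4],
  ∂[3,5,6] = [5,6] − [3,6] + [3,5].
The 27×18 boundary matrix has rank 18 and Smith normal form diag(1,1,1,1,1,1,1,1,1,1,1,1,1,1,1,1,1,2).

Computing H_k = (kernel of ∂_k) / (image of ∂_{k+1}):

  H_0: rank C_0 − rank ∂_1 = 9 − 8 = 1, and the invariant factors of ∂_1 are all 1, so H_0 ≅ Z.
  H_1: rank ker ∂_1 − rank ∂_2 = (27 − 8) − 18 = 1, and ∂_2 has invariant factor 2 > 1, so H_1 ≅ Z ⊕ Z_2.
  H_2: rank ker ∂_2 − rank ∂_3 = (18 − 18) − 0 = 0, and there is no ∂_3, so H_2 ≅ 0.

As a check, the Euler characteristic is 9 − 27 + 18 = 0, which agrees with 1 − 1 + 0 = 0.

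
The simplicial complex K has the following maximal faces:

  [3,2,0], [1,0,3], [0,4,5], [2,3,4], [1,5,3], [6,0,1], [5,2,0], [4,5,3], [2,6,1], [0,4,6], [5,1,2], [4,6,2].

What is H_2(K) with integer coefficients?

Take the total order 0 < 1 < 2 < 3 < 4 < 5 < 6 on the vertex set. Then K (dimension 2) consists of the simplices:

  0-simplices (7): [0], [1], [2], [3], [4], [5], [6]
  1-simplices (18): [0,1], [0,2], [0,3], [0,4], [0,5], [0,6], [1,2], [1,3], [1,5], [1,6], [2,3], [2,4], [2,5], [2,6], [3,4], [3,5], [4,5], [4,6]
  2-simplices (12): [0,1,3], [0,1,6], [0,2,3], [0,2,5], [0,4,5], [0,4,6], [1,2,5], [1,2,6], [1,3,5], [2,3,4], [2,4,6], [3,4,5]

so the chain groups are C_0 ≅ Z^7, C_1 ≅ Z^18, C_2 ≅ Z^12.

The boundary map ∂_1: C_1 → C_0 maps an edge to its endpoints' difference, ∂[p,q] = q − p. For instance
  ∂[1,3] = [3] − [1].
The resulting 7×18 matrix has rank 6, and its Smith normal form has invariant factors (1,1,1,1,1,1).

Boundary ∂_2: C_2 → C_1 acts by ∂[p,q,r] = [q,r] − [p,r] + [p,q]. For instance
  ∂[2,3,4] = [3,4] − [2,4] + [2,3],
  ∂[0,1,6] = [1,6] − [0,6] + [0,1].
The 18×12 boundary matrix has rank 12 and Smith normal form diag(1,1,1,1,1,1,1,1,1,1,1,2).

From H_k ≅ ker(∂_k) / im(∂_{k+1}) we obtain:

  H_2: rank ker ∂_2 − rank ∂_3 = (12 − 12) − 0 = 0, and there is no ∂_3, so H_2 = 0.

H_2 = 0.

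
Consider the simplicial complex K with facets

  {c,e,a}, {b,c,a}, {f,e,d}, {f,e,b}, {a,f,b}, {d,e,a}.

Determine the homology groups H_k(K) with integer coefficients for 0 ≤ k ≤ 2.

Fix the vertex order a < b < c < d < e < f and write every simplex with vertices in increasing order. Then dim K = 2 and the simplices of K are:

  0-simplices (6): a, b, c, d, e, f
  1-simplices (12): ab, ac, ad, ae, af, bc, be, bf, ce, de, df, ef
  2-simplices (6): abc, abf, ace, ade, bef, def

giving chain groups C_0 ≅ Z^6, C_1 ≅ Z^12, C_2 ≅ Z^6.

∂_1: C_1 → C_0 sends each edge [p,q] (with p < q) to q − p. For instance
  ∂ef = f − e.
The resulting 6×12 matrix has rank 5, and its Smith normal form has invariant factors (1,1,1,1,1).

The boundary map ∂_2: C_2 → C_1 maps a triangle to the signed sum of its edges. For instance
  ∂bef = ef − bf + be,
  ∂abf = bf − af + ab.
The 12×6 boundary matrix has rank 6 and Smith normal form diag(1,1,1,1,1,1).

From H_k ≅ ker(∂_k) / im(∂_{k+1}) we obtain:

  H_0: rank C_0 − rank ∂_1 = 6 − 5 = 1, and the invariant factors of ∂_1 are all 1, so H_0 ≅ Z.
  H_1: rank ker ∂_1 − rank ∂_2 = (12 − 5) − 6 = 1, and the invariant factors of ∂_2 are all 1, so H_1 ≅ Z.
  H_2: rank ker ∂_2 − rank ∂_3 = (6 − 6) − 0 = 0, and there is no ∂_3, so H_2 ≅ 0.

As a check, the Euler characteristic is 6 − 12 + 6 = 0, which agrees with 1 − 1 + 0 = 0.

H_0 ≅ Z,  H_1 ≅ Z,  H_2 = 0.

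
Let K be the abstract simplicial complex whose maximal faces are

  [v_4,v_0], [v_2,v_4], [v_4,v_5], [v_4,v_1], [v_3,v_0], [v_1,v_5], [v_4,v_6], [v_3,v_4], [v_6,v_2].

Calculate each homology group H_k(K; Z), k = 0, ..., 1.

H_0 = Z,  H_1 = Z^3.

K has 7 vertices, 9 edges.
rank ∂_0 = 0, rank ∂_1 = 6 ⇒ b_0 = 7 − 0 − 6 = 1; all invariant factors of ∂_1 are 1 so no torsion. So H_0 = Z.
rank ∂_1 = 6, rank ∂_2 = 0 ⇒ b_1 = 9 − 6 − 0 = 3. So H_1 = Z^3.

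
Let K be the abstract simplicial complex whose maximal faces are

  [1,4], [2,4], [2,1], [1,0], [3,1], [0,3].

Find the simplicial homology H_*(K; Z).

Order the vertices as 0 < 1 < 2 < 3 < 4. Listing each simplex with vertices in this order, K has dimension 1 with simplices:

  0-simplices (5): [0], [1], [2], [3], [4]
  1-simplices (6): [0,1], [0,3], [1,2], [1,3], [1,4], [2,4]

Hence C_0 ≅ Z^5, C_1 ≅ Z^6.

∂_1: C_1 → C_0 sends each edge [p,q] (with p < q) to q − p.
This gives a 5×6 integer matrix of rank 4; reducing to Smith normal form yields diagonal entries (1,1,1,1).

Now H_k = ker ∂_k / im ∂_{k+1}, so:

  H_0: rank C_0 − rank ∂_1 = 5 − 4 = 1, and the invariant factors of ∂_1 are all 1, so H_0 ≅ Z.
  H_1: rank ker ∂_1 − rank ∂_2 = (6 − 4) − 0 = 2, and there is no ∂_2, so H_1 ≅ Z^2.

H_0 = Z,  H_1 = Z^2.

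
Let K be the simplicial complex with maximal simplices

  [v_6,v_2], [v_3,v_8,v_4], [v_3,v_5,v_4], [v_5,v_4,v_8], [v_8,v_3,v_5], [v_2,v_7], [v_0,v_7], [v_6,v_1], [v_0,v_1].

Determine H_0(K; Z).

H_0 = Z^2.

Take the total order v_0 < v_1 < v_2 < v_3 < v_4 < v_5 < v_6 < v_7 < v_8 on the vertex set. Then K (dimension 2) consists of the simplices:

  0-simplices (9): [v_0], [v_1], [v_2], [v_3], [v_4], [v_5], [v_6], [v_7], [v_8]
  1-simplices (11): [v_0,v_1], [v_0,v_7], [v_1,v_6], [v_2,v_6], [v_2,v_7], [v_3,v_4], [v_3,v_5], [v_3,v_8], [v_4,v_5], [v_4,v_8], [v_5,v_8]
  2-simplices (4): [v_3,v_4,v_5], [v_3,v_4,v_8], [v_3,v_5,v_8], [v_4,v_5,v_8]

so the chain groups are C_0 ≅ Z^9, C_1 ≅ Z^11, C_2 ≅ Z^4.

The boundary map ∂_1: C_1 → C_0 maps an edge to its endpoints' difference, ∂[p,q] = q − p.
The resulting 9×11 matrix has rank 7, and its Smith normal form has invariant factors (1,1,1,1,1,1,1).

∂_2: C_2 → C_1 acts by ∂[p,q,r] = [q,r] − [p,r] + [p,q]. For instance
  ∂[v_4,v_5,v_8] = [v_5,v_8] − [v_4,v_8] + [v_4,v_5],
  ∂[v_3,v_4,v_5] = [v_4,v_5] − [v_3,v_5] + [v_3,v_4].
This gives a 11×4 integer matrix of rank 3; reducing to Smith normal form yields diagonal entries (1,1,1).

Computing H_k = (kernel of ∂_k) / (image of ∂_{k+1}):

  H_0: rank C_0 − rank ∂_1 = 9 − 7 = 2, and the invariant factors of ∂_1 are all 1, so H_0 = Z^2.

(K is a triangulation of the disjoint union of the 2-sphere S^2 and the circle S^1.)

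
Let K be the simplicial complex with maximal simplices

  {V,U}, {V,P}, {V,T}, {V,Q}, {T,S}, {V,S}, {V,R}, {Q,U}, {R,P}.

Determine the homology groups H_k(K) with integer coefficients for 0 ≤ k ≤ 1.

We work with the vertex ordering P < Q < R < S < T < U < V. The simplices of K, each written with vertices in increasing order, are:

  0-simplices (7): P, Q, R, S, T, U, V
  1-simplices (9): PR, PV, QU, QV, RV, ST, SV, TV, UV

so the chain groups are C_0 ≅ Z^7, C_1 ≅ Z^9.

∂_1: C_1 → C_0 is given by ∂[p,q] = [q] − [p]. For instance
  ∂ST = T − S.
As a 7×9 matrix over Z this has rank 6, with invariant factors (1,1,1,1,1,1).

Computing H_k = (kernel of ∂_k) / (image of ∂_{k+1}):

  H_0: rank C_0 − rank ∂_1 = 7 − 6 = 1, and the invariant factors of ∂_1 are all 1, so H_0 = Z.
  H_1: rank ker ∂_1 − rank ∂_2 = (9 − 6) − 0 = 3, and there is no ∂_2, so H_1 = Z^3.

(K is a triangulation of a wedge of 3 circles.)

H_0 = Z,  H_1 = Z^3.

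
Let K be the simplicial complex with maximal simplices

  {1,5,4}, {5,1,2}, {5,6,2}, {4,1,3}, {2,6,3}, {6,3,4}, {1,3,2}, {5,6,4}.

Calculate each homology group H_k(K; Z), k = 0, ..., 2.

H_0 ≅ Z,  H_1 = 0,  H_2 ≅ Z.

Order the vertices as 1 < 2 < 3 < 4 < 5 < 6. Listing each simplex with vertices in this order, K has dimension 2 with simplices:

  0-simplices (6): [1], [2], [3], [4], [5], [6]
  1-simplices (12): [1,2], [1,3], [1,4], [1,5], [2,3], [2,5], [2,6], [3,4], [3,6], [4,5], [4,6], [5,6]
  2-simplices (8): [1,2,3], [1,2,5], [1,3,4], [1,4,5], [2,3,6], [2,5,6], [3,4,6], [4,5,6]

Hence C_0 ≅ Z^6, C_1 ≅ Z^12, C_2 ≅ Z^8.

The boundary map ∂_1: C_1 → C_0 is given by ∂[p,q] = [q] − [p]. For instance
  ∂[1,3] = [3] − [1].
As a 6×12 matrix over Z this has rank 5, with invariant factors (1,1,1,1,1).

∂_2: C_2 → C_1 sends each 2-simplex [p,q,r] to [q,r] − [p,r] + [p,q]. For instance
  ∂[2,3,6] = [3,6] − [2,6] + [2,3],
  ∂[1,2,5] = [2,5] − [1,5] + [1,2].
The 12×8 boundary matrix has rank 7 and Smith normal form diag(1,1,1,1,1,1,1).

Reading off H_k = ker ∂_k / im ∂_{k+1}:

  H_0: rank C_0 − rank ∂_1 = 6 − 5 = 1, and the invariant factors of ∂_1 are all 1, so H_0 = Z.
  H_1: rank ker ∂_1 − rank ∂_2 = (12 − 5) − 7 = 0, and the invariant factors of ∂_2 are all 1, so H_1 = 0.
  H_2: rank ker ∂_2 − rank ∂_3 = (8 − 7) − 0 = 1, and there is no ∂_3, so H_2 = Z.

As a check, the Euler characteristic is 6 − 12 + 8 = 2, which agrees with 1 − 0 + 1 = 2.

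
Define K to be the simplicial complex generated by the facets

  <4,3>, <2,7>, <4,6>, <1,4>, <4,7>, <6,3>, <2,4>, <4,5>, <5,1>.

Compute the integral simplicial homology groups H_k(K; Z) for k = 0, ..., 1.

K has 7 vertices, 9 edges.
rank ∂_0 = 0, rank ∂_1 = 6 ⇒ b_0 = 7 − 0 − 6 = 1; all invariant factors of ∂_1 are 1 so no torsion. So H_0 = Z.
rank ∂_1 = 6, rank ∂_2 = 0 ⇒ b_1 = 9 − 6 − 0 = 3. So H_1 = Z^3.

H_0 ≅ Z,  H_1 ≅ Z^3.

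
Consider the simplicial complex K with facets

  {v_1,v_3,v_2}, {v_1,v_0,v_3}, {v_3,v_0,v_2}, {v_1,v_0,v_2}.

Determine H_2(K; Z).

Take the total order v_0 < v_1 < v_2 < v_3 on the vertex set. Then K (dimension 2) consists of the simplices:

  0-simplices (4): [v_0], [v_1], [v_2], [v_3]
  1-simplices (6): [v_0,v_1], [v_0,v_2], [v_0,v_3], [v_1,v_2], [v_1,v_3], [v_2,v_3]
  2-simplices (4): [v_0,v_1,v_2], [v_0,v_1,v_3], [v_0,v_2,v_3], [v_1,v_2,v_3]

so the chain groups are C_0 ≅ Z^4, C_1 ≅ Z^6, C_2 ≅ Z^4.

∂_1: C_1 → C_0 sends each edge [p,q] (with p < q) to q − p. For instance
  ∂[v_0,v_2] = [v_2] − [v_0].
This gives a 4×6 integer matrix of rank 3; reducing to Smith normal form yields diagonal entries (1,1,1).

Boundary ∂_2: C_2 → C_1 acts by ∂[p,q,r] = [q,r] − [p,r] + [p,q]. For instance
  ∂[v_0,v_2,v_3] = [v_2,v_3] − [v_0,v_3] + [v_0,v_2],
  ∂[v_0,v_1,v_3] = [v_1,v_3] − [v_0,v_3] + [v_0,v_1].
As a 6×4 matrix over Z this has rank 3, with invariant factors (1,1,1).

Computing H_k = (kernel of ∂_k) / (image of ∂_{k+1}):

  H_2: rank ker ∂_2 − rank ∂_3 = (4 − 3) − 0 = 1, and there is no ∂_3, so H_2 = Z.

H_2 ≅ Z.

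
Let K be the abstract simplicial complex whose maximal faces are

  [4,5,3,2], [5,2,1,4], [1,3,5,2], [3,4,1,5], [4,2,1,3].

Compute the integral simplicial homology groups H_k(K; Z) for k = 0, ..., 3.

Order the vertices as 1 < 2 < 3 < 4 < 5. Listing each simplex with vertices in this order, K has dimension 3 with simplices:

  0-simplices (5): [1], [2], [3], [4], [5]
  1-simplices (10): [1,2], [1,3], [1,4], [1,5], [2,3], [2,4], [2,5], [3,4], [3,5], [4,5]
  2-simplices (10): [1,2,3], [1,2,4], [1,2,5], [1,3,4], [1,3,5], [1,4,5], [2,3,4], [2,3,5], [2,4,5], [3,4,5]
  3-simplices (5): [1,2,3,4], [1,2,3,5], [1,2,4,5], [1,3,4,5], [2,3,4,5]

so the chain groups are C_0 ≅ Z^5, C_1 ≅ Z^10, C_2 ≅ Z^10, C_3 ≅ Z^5.

Boundary ∂_1: C_1 → C_0 sends each edge [p,q] (with p < q) to q − p.
This gives a 5×10 integer matrix of rank 4; reducing to Smith normal form yields diagonal entries (1,1,1,1).

∂_2: C_2 → C_1 maps a triangle to the signed sum of its edges. For instance
  ∂[1,2,3] = [2,3] − [1,3] + [1,2],
  ∂[1,4,5] = [4,5] − [1,5] + [1,4].
As a 10×10 matrix over Z this has rank 6, with invariant factors (1,1,1,1,1,1).

The boundary map ∂_3: C_3 → C_2 sends each 3-simplex σ to the alternating sum Σ_i (−1)^i (σ with its i-th vertex removed). For instance
  ∂[2,3,4,5] = [3,4,5] − [2,4,5] + [2,3,5] − [2,3,4],
  ∂[1,2,4,5] = [2,4,5] − [1,4,5] + [1,2,5] − [1,2,4].
The resulting 10×5 matrix has rank 4, and its Smith normal form has invariant factors (1,1,1,1).

Now H_k = ker ∂_k / im ∂_{k+1}, so:

  H_0: rank C_0 − rank ∂_1 = 5 − 4 = 1, and the invariant factors of ∂_1 are all 1, so H_0 = Z.
  H_1: rank ker ∂_1 − rank ∂_2 = (10 − 4) − 6 = 0, and the invariant factors of ∂_2 are all 1, so H_1 = 0.
  H_2: rank ker ∂_2 − rank ∂_3 = (10 − 6) − 4 = 0, and the invariant factors of ∂_3 are all 1, so H_2 = 0.
  H_3: rank ker ∂_3 − rank ∂_4 = (5 − 4) − 0 = 1, and there is no ∂_4, so H_3 = Z.

As a check, the Euler characteristic is 5 − 10 + 10 − 5 = 0, which agrees with 1 − 0 + 0 − 1 = 0.

H_0 ≅ Z,  H_1 = 0,  H_2 = 0,  H_3 ≅ Z.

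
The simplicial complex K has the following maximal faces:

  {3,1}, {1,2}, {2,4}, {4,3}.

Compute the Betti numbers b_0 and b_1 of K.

b_0 = 1, b_1 = 1.

Fix the vertex order 1 < 2 < 3 < 4 and write every simplex with vertices in increasing order. Then dim K = 1 and the simplices of K are:

  0-simplices (4): [1], [2], [3], [4]
  1-simplices (4): [1,2], [1,3], [2,4], [3,4]

so the chain groups are C_0 ≅ Z^4, C_1 ≅ Z^4.

Boundary ∂_1: C_1 → C_0 is given by ∂[p,q] = [q] − [p].
This gives a 4×4 integer matrix of rank 3; reducing to Smith normal form yields diagonal entries (1,1,1).

Now H_k = ker ∂_k / im ∂_{k+1}, so:

  H_0: rank C_0 − rank ∂_1 = 4 − 3 = 1, and the invariant factors of ∂_1 are all 1, so H_0 ≅ Z.
  H_1: rank ker ∂_1 − rank ∂_2 = (4 − 3) − 0 = 1, and there is no ∂_2, so H_1 ≅ Z.

As a check, the Euler characteristic is 4 − 4 = 0, which agrees with 1 − 1 = 0.

Hence the Betti numbers are b_0 = 1, b_1 = 1.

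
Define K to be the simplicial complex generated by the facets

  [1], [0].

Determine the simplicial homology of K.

We work with the vertex ordering 0 < 1. The simplices of K, each written with vertices in increasing order, are:

  0-simplices (2): [0], [1]

so the chain groups are C_0 ≅ Z^2.

Reading off H_k = ker ∂_k / im ∂_{k+1}:

  H_0: rank C_0 − rank ∂_1 = 2 − 0 = 2, and there is no ∂_1, so H_0 = Z^2.

(K is a triangulation of a set of 2 points.)

H_0 ≅ Z^2.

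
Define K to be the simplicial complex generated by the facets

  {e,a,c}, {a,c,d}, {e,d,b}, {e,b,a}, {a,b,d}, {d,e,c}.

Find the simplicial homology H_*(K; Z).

H_0 ≅ Z,  H_1 = 0,  H_2 ≅ Z.

Order the vertices as a < b < c < d < e. Listing each simplex with vertices in this order, K has dimension 2 with simplices:

  0-simplices (5): a, b, c, d, e
  1-simplices (9): ab, ac, ad, ae, bd, be, cd, ce, de
  2-simplices (6): abd, abe, acd, ace, bde, cde

giving chain groups C_0 ≅ Z^5, C_1 ≅ Z^9, C_2 ≅ Z^6.

The boundary map ∂_1: C_1 → C_0 sends each edge [p,q] (with p < q) to q − p.
This gives a 5×9 integer matrix of rank 4; reducing to Smith normal form yields diagonal entries (1,1,1,1).

∂_2: C_2 → C_1 acts by ∂[p,q,r] = [q,r] − [p,r] + [p,q]. For instance
  ∂cde = de − ce + cd,
  ∂abe = be − ae + ab.
The resulting 9×6 matrix has rank 5, and its Smith normal form has invariant factors (1,1,1,1,1).

Now H_k = ker ∂_k / im ∂_{k+1}, so:

  H_0: rank C_0 − rank ∂_1 = 5 − 4 = 1, and the invariant factors of ∂_1 are all 1, so H_0 ≅ Z.
  H_1: rank ker ∂_1 − rank ∂_2 = (9 − 4) − 5 = 0, and the invariant factors of ∂_2 are all 1, so H_1 ≅ 0.
  H_2: rank ker ∂_2 − rank ∂_3 = (6 − 5) − 0 = 1, and there is no ∂_3, so H_2 ≅ Z.

As a check, the Euler characteristic is 5 − 9 + 6 = 2, which agrees with 1 − 0 + 1 = 2.
(K is a triangulation of the 2-sphere S^2.)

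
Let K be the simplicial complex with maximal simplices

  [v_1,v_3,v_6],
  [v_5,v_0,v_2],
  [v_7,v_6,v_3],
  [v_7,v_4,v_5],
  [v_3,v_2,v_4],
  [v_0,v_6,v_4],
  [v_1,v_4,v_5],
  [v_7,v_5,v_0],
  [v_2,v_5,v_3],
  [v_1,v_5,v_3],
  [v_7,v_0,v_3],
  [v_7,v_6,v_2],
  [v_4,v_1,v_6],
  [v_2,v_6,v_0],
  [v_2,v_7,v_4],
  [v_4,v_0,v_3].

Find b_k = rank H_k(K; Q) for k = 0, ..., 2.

Take the total order v_0 < v_1 < v_2 < v_3 < v_4 < v_5 < v_6 < v_7 on the vertex set. Then K (dimension 2) consists of the simplices:

  0-simplices (8): [v_0], [v_1], [v_2], [v_3], [v_4], [v_5], [v_6], [v_7]
  1-simplices (24): (24 of them)
  2-simplices (16): (16 of them)

giving chain groups C_0 ≅ Z^8, C_1 ≅ Z^24, C_2 ≅ Z^16.

The boundary map ∂_1: C_1 → C_0 maps an edge to its endpoints' difference, ∂[p,q] = q − p. For instance
  ∂[v_4,v_6] = [v_6] − [v_4].
The resulting 8×24 matrix has rank 7, and its Smith normal form has invariant factors (1,1,1,1,1,1,1).

The boundary map ∂_2: C_2 → C_1 sends each 2-simplex [p,q,r] to [q,r] − [p,r] + [p,q]. For instance
  ∂[v_0,v_3,v_7] = [v_3,v_7] − [v_0,v_7] + [v_0,v_3],
  ∂[v_3,v_6,v_7] = [v_6,v_7] − [v_3,v_7] + [v_3,v_6].
This gives a 24×16 integer matrix of rank 15; reducing to Smith normal form yields diagonal entries (1,1,1,1,1,1,1,1,1,1,1,1,1,1,1).

Computing H_k = (kernel of ∂_k) / (image of ∂_{k+1}):

  H_0: rank C_0 − rank ∂_1 = 8 − 7 = 1, and the invariant factors of ∂_1 are all 1, so H_0 ≅ Z.
  H_1: rank ker ∂_1 − rank ∂_2 = (24 − 7) − 15 = 2, and the invariant factors of ∂_2 are all 1, so H_1 ≅ Z^2.
  H_2: rank ker ∂_2 − rank ∂_3 = (16 − 15) − 0 = 1, and there is no ∂_3, so H_2 ≅ Z.

Hence the Betti numbers are b_0 = 1, b_1 = 2, b_2 = 1.

b_0 = 1, b_1 = 2, b_2 = 1.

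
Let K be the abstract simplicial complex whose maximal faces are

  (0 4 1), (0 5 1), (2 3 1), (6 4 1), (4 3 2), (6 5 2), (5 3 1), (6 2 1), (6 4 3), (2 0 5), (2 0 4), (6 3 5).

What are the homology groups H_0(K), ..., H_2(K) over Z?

H_0 = Z,  H_1 = Z/2,  H_2 = 0.

Order the vertices as 0 < 1 < 2 < 3 < 4 < 5 < 6. Listing each simplex with vertices in this order, K has dimension 2 with simplices:

  0-simplices (7): [0], [1], [2], [3], [4], [5], [6]
  1-simplices (18): [0,1], [0,2], [0,4], [0,5], [1,2], [1,3], [1,4], [1,5], [1,6], [2,3], [2,4], [2,5], [2,6], [3,4], [3,5], [3,6], [4,6], [5,6]
  2-simplices (12): [0,1,4], [0,1,5], [0,2,4], [0,2,5], [1,2,3], [1,2,6], [1,3,5], [1,4,6], [2,3,4], [2,5,6], [3,4,6], [3,5,6]

Hence C_0 ≅ Z^7, C_1 ≅ Z^18, C_2 ≅ Z^12.

The boundary map ∂_1: C_1 → C_0 sends each edge [p,q] (with p < q) to q − p. For instance
  ∂[2,5] = [5] − [2].
This gives a 7×18 integer matrix of rank 6; reducing to Smith normal form yields diagonal entries (1,1,1,1,1,1).

Boundary ∂_2: C_2 → C_1 acts by ∂[p,q,r] = [q,r] − [p,r] + [p,q]. For instance
  ∂[0,2,5] = [2,5] − [0,5] + [0,2],
  ∂[1,2,3] = [2,3] − [1,3] + [1,2].
The resulting 18×12 matrix has rank 12, and its Smith normal form has invariant factors (1,1,1,1,1,1,1,1,1,1,1,2).

From H_k ≅ ker(∂_k) / im(∂_{k+1}) we obtain:

  H_0: rank C_0 − rank ∂_1 = 7 − 6 = 1, and the invariant factors of ∂_1 are all 1, so H_0 = Z.
  H_1: rank ker ∂_1 − rank ∂_2 = (18 − 6) − 12 = 0, and ∂_2 has invariant factor 2 > 1, so H_1 = Z/2.
  H_2: rank ker ∂_2 − rank ∂_3 = (12 − 12) − 0 = 0, and there is no ∂_3, so H_2 = 0.

As a check, the Euler characteristic is 7 − 18 + 12 = 1, which agrees with 1 − 0 + 0 = 1.
(K is a triangulation of the real projective plane RP^2.)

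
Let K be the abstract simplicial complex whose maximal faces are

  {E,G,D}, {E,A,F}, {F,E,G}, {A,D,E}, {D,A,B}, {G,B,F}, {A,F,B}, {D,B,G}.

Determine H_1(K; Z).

We work with the vertex ordering A < B < D < E < F < G. The simplices of K, each written with vertices in increasing order, are:

  0-simplices (6): A, B, D, E, F, G
  1-simplices (12): AB, AD, AE, AF, BD, BF, BG, DE, DG, EF, EG, FG
  2-simplices (8): ABD, ABF, ADE, AEF, BDG, BFG, DEG, EFG

Hence C_0 ≅ Z^6, C_1 ≅ Z^12, C_2 ≅ Z^8.

The boundary map ∂_1: C_1 → C_0 is given by ∂[p,q] = [q] − [p].
This gives a 6×12 integer matrix of rank 5; reducing to Smith normal form yields diagonal entries (1,1,1,1,1).

The boundary map ∂_2: C_2 → C_1 maps a triangle to the signed sum of its edges. For instance
  ∂AEF = EF − AF + AE,
  ∂ABD = BD − AD + AB.
This gives a 12×8 integer matrix of rank 7; reducing to Smith normal form yields diagonal entries (1,1,1,1,1,1,1).

Now H_k = ker ∂_k / im ∂_{k+1}, so:

  H_1: rank ker ∂_1 − rank ∂_2 = (12 − 5) − 7 = 0, and the invariant factors of ∂_2 are all 1, so H_1 ≅ 0.

H_1 = 0.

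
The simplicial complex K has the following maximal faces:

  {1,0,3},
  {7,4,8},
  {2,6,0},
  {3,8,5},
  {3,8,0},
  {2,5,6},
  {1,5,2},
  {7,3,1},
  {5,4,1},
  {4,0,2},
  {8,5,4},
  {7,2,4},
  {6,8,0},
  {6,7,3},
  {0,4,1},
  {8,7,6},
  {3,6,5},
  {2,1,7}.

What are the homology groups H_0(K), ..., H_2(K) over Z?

Take the total order 0 < 1 < 2 < 3 < 4 < 5 < 6 < 7 < 8 on the vertex set. Then K (dimension 2) consists of the simplices:

  0-simplices (9): [0], [1], [2], [3], [4], [5], [6], [7], [8]
  1-simplices (27): (27 of them)
  2-simplices (18): [0,1,3], [0,1,4], [0,2,4], [0,2,6], [0,3,8], [0,6,8], [1,2,5], [1,2,7], [1,3,7], [1,4,5], [2,4,7], [2,5,6], [3,5,6], [3,5,8], [3,6,7], [4,5,8], [4,7,8], [6,7,8]

giving chain groups C_0 ≅ Z^9, C_1 ≅ Z^27, C_2 ≅ Z^18.

∂_1: C_1 → C_0 is given by ∂[p,q] = [q] − [p]. For instance
  ∂[3,6] = [6] − [3].
As a 9×27 matrix over Z this has rank 8, with invariant factors (1,1,1,1,1,1,1,1).

∂_2: C_2 → C_1 sends each 2-simplex [p,q,r] to [q,r] − [p,r] + [p,q]. For instance
  ∂[1,2,5] = [2,5] − [1,5] + [1,2],
  ∂[1,2,7] = [2,7] − [1,7] + [1,2].
As a 27×18 matrix over Z this has rank 18, with invariant factors (1,1,1,1,1,1,1,1,1,1,1,1,1,1,1,1,1,2).

Reading off H_k = ker ∂_k / im ∂_{k+1}:

  H_0: rank C_0 − rank ∂_1 = 9 − 8 = 1, and the invariant factors of ∂_1 are all 1, so H_0 ≅ Z.
  H_1: rank ker ∂_1 − rank ∂_2 = (27 − 8) − 18 = 1, and ∂_2 has invariant factor 2 > 1, so H_1 ≅ Z × Z/2.
  H_2: rank ker ∂_2 − rank ∂_3 = (18 − 18) − 0 = 0, and there is no ∂_3, so H_2 ≅ 0.

H_0 ≅ Z,  H_1 ≅ Z × Z/2,  H_2 = 0.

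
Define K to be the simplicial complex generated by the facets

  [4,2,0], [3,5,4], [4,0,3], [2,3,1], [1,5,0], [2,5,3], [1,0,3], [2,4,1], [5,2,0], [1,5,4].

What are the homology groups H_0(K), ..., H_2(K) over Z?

H_0 = Z,  H_1 = Z/2,  H_2 = 0.

Fix the vertex order 0 < 1 < 2 < 3 < 4 < 5 and write every simplex with vertices in increasing order. Then dim K = 2 and the simplices of K are:

  0-simplices (6): [0], [1], [2], [3], [4], [5]
  1-simplices (15): [0,1], [0,2], [0,3], [0,4], [0,5], [1,2], [1,3], [1,4], [1,5], [2,3], [2,4], [2,5], [3,4], [3,5], [4,5]
  2-simplices (10): [0,1,3], [0,1,5], [0,2,4], [0,2,5], [0,3,4], [1,2,3], [1,2,4], [1,4,5], [2,3,5], [3,4,5]

Hence C_0 ≅ Z^6, C_1 ≅ Z^15, C_2 ≅ Z^10.

∂_1: C_1 → C_0 sends each edge [p,q] (with p < q) to q − p. For instance
  ∂[0,3] = [3] − [0].
The 6×15 boundary matrix has rank 5 and Smith normal form diag(1,1,1,1,1).

∂_2: C_2 → C_1 acts by ∂[p,q,r] = [q,r] − [p,r] + [p,q]. For instance
  ∂[1,2,3] = [2,3] − [1,3] + [1,2],
  ∂[0,1,5] = [1,5] − [0,5] + [0,1].
The 15×10 boundary matrix has rank 10 and Smith normal form diag(1,1,1,1,1,1,1,1,1,2).

Reading off H_k = ker ∂_k / im ∂_{k+1}:

  H_0: rank C_0 − rank ∂_1 = 6 − 5 = 1, and the invariant factors of ∂_1 are all 1, so H_0 ≅ Z.
  H_1: rank ker ∂_1 − rank ∂_2 = (15 − 5) − 10 = 0, and ∂_2 has invariant factor 2 > 1, so H_1 ≅ Z/2.
  H_2: rank ker ∂_2 − rank ∂_3 = (10 − 10) − 0 = 0, and there is no ∂_3, so H_2 ≅ 0.

As a check, the Euler characteristic is 6 − 15 + 10 = 1, which agrees with 1 − 0 + 0 = 1.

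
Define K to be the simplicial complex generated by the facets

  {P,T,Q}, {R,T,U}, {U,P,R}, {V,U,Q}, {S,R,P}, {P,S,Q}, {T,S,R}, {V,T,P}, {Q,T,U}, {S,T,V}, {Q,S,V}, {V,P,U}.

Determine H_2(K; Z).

We work with the vertex ordering P < Q < R < S < T < U < V. The simplices of K, each written with vertices in increasing order, are:

  0-simplices (7): P, Q, R, S, T, U, V
  1-simplices (18): PQ, PR, PS, PT, PU, PV, QS, QT, QU, QV, RS, RT, RU, ST, SV, TU, TV, UV
  2-simplices (12): PQS, PQT, PRS, PRU, PTV, PUV, QSV, QTU, QUV, RST, RTU, STV

so the chain groups are C_0 ≅ Z^7, C_1 ≅ Z^18, C_2 ≅ Z^12.

Boundary ∂_1: C_1 → C_0 sends each edge [p,q] (with p < q) to q − p. For instance
  ∂PS = S − P.
The 7×18 boundary matrix has rank 6 and Smith normal form diag(1,1,1,1,1,1).

Boundary ∂_2: C_2 → C_1 maps a triangle to the signed sum of its edges. For instance
  ∂QSV = SV − QV + QS,
  ∂PRS = RS − PS + PR.
This gives a 18×12 integer matrix of rank 12; reducing to Smith normal form yields diagonal entries (1,1,1,1,1,1,1,1,1,1,1,2).

Computing H_k = (kernel of ∂_k) / (image of ∂_{k+1}):

  H_2: rank ker ∂_2 − rank ∂_3 = (12 − 12) − 0 = 0, and there is no ∂_3, so H_2 = 0.

H_2 = 0.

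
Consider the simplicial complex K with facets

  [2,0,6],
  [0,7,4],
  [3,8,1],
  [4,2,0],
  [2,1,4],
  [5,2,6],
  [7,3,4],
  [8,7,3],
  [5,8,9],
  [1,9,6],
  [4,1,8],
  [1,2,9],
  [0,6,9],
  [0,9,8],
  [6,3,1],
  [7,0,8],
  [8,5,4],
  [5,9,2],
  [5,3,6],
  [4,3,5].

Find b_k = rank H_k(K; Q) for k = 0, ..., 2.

b_0 = 1, b_1 = 1, b_2 = 0.

We work with the vertex ordering 0 < 1 < 2 < 3 < 4 < 5 < 6 < 7 < 8 < 9. The simplices of K, each written with vertices in increasing order, are:

  0-simplices (10): [0], [1], [2], [3], [4], [5], [6], [7], [8], [9]
  1-simplices (30): (30 of them)
  2-simplices (20): (20 of them)

Hence C_0 ≅ Z^10, C_1 ≅ Z^30, C_2 ≅ Z^20.

The boundary map ∂_1: C_1 → C_0 is given by ∂[p,q] = [q] − [p].
The resulting 10×30 matrix has rank 9, and its Smith normal form has invariant factors (1,1,1,1,1,1,1,1,1).

The boundary map ∂_2: C_2 → C_1 acts by ∂[p,q,r] = [q,r] − [p,r] + [p,q]. For instance
  ∂[1,2,9] = [2,9] − [1,9] + [1,2],
  ∂[3,7,8] = [7,8] − [3,8] + [3,7].
The 30×20 boundary matrix has rank 20 and Smith normal form diag(1,1,1,1,1,1,1,1,1,1,1,1,1,1,1,1,1,1,1,2).

Computing H_k = (kernel of ∂_k) / (image of ∂_{k+1}):

  H_0: rank C_0 − rank ∂_1 = 10 − 9 = 1, and the invariant factors of ∂_1 are all 1, so H_0 = Z.
  H_1: rank ker ∂_1 − rank ∂_2 = (30 − 9) − 20 = 1, and ∂_2 has invariant factor 2 > 1, so H_1 = Z × Z/2.
  H_2: rank ker ∂_2 − rank ∂_3 = (20 − 20) − 0 = 0, and there is no ∂_3, so H_2 = 0.

(K is a triangulation of the Klein bottle.)

Hence the Betti numbers are b_0 = 1, b_1 = 1, b_2 = 0.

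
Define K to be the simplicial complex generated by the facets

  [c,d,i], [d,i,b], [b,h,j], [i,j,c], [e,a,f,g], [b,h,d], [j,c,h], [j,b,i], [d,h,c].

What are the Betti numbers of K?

b_0 = 2, b_1 = 0, b_2 = 1, b_3 = 0.

We work with the vertex ordering a < b < c < d < e < f < g < h < i < j. The simplices of K, each written with vertices in increasing order, are:

  0-simplices (10): a, b, c, d, e, f, g, h, i, j
  1-simplices (18): ae, af, ag, bd, bh, bi, bj, cd, ch, ci, cj, dh, di, ef, eg, fg, hj, ij
  2-simplices (12): aef, aeg, afg, bdh, bdi, bhj, bij, cdh, cdi, chj, cij, efg
  3-simplices (1): aefg

so the chain groups are C_0 ≅ Z^10, C_1 ≅ Z^18, C_2 ≅ Z^12, C_3 ≅ Z^1.

The boundary map ∂_1: C_1 → C_0 sends each edge [p,q] (with p < q) to q − p. For instance
  ∂ag = g − a.
The resulting 10×18 matrix has rank 8, and its Smith normal form has invariant factors (1,1,1,1,1,1,1,1).

∂_2: C_2 → C_1 acts by ∂[p,q,r] = [q,r] − [p,r] + [p,q]. For instance
  ∂aeg = eg − ag + ae,
  ∂chj = hj − cj + ch.
The resulting 18×12 matrix has rank 10, and its Smith normal form has invariant factors (1,1,1,1,1,1,1,1,1,1).

Boundary ∂_3: C_3 → C_2 sends each 3-simplex σ to the alternating sum Σ_i (−1)^i (σ with its i-th vertex removed). For instance
  ∂aefg = efg − afg + aeg − aef.
The resulting 12×1 matrix has rank 1, and its Smith normal form has invariant factors (1).

From H_k ≅ ker(∂_k) / im(∂_{k+1}) we obtain:

  H_0: rank C_0 − rank ∂_1 = 10 − 8 = 2, and the invariant factors of ∂_1 are all 1, so H_0 = Z^2.
  H_1: rank ker ∂_1 − rank ∂_2 = (18 − 8) − 10 = 0, and the invariant factors of ∂_2 are all 1, so H_1 = 0.
  H_2: rank ker ∂_2 − rank ∂_3 = (12 − 10) − 1 = 1, and the invariant factors of ∂_3 are all 1, so H_2 = Z.
  H_3: rank ker ∂_3 − rank ∂_4 = (1 − 1) − 0 = 0, and there is no ∂_4, so H_3 = 0.

(K is a triangulation of the disjoint union of the 3-simplex and the 2-sphere S^2.)

Hence the Betti numbers are b_0 = 2, b_1 = 0, b_2 = 1, b_3 = 0.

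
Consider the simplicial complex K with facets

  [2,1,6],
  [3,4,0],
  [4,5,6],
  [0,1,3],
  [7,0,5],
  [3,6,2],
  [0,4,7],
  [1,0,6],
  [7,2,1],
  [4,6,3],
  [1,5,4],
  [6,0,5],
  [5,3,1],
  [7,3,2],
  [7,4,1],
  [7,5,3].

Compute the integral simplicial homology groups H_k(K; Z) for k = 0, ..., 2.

Order the vertices as 0 < 1 < 2 < 3 < 4 < 5 < 6 < 7. Listing each simplex with vertices in this order, K has dimension 2 with simplices:

  0-simplices (8): [0], [1], [2], [3], [4], [5], [6], [7]
  1-simplices (24): (24 of them)
  2-simplices (16): [0,1,3], [0,1,6], [0,3,4], [0,4,7], [0,5,6], [0,5,7], [1,2,6], [1,2,7], [1,3,5], [1,4,5], [1,4,7], [2,3,6], [2,3,7], [3,4,6], [3,5,7], [4,5,6]

so the chain groups are C_0 ≅ Z^8, C_1 ≅ Z^24, C_2 ≅ Z^16.

Boundary ∂_1: C_1 → C_0 sends each edge [p,q] (with p < q) to q − p.
This gives a 8×24 integer matrix of rank 7; reducing to Smith normal form yields diagonal entries (1,1,1,1,1,1,1).

∂_2: C_2 → C_1 acts by ∂[p,q,r] = [q,r] − [p,r] + [p,q]. For instance
  ∂[3,5,7] = [5,7] − [3,7] + [3,5],
  ∂[2,3,6] = [3,6] − [2,6] + [2,3].
The resulting 24×16 matrix has rank 15, and its Smith normal form has invariant factors (1,1,1,1,1,1,1,1,1,1,1,1,1,1,1).

Reading off H_k = ker ∂_k / im ∂_{k+1}:

  H_0: rank C_0 − rank ∂_1 = 8 − 7 = 1, and the invariant factors of ∂_1 are all 1, so H_0 = Z.
  H_1: rank ker ∂_1 − rank ∂_2 = (24 − 7) − 15 = 2, and the invariant factors of ∂_2 are all 1, so H_1 = Z^2.
  H_2: rank ker ∂_2 − rank ∂_3 = (16 − 15) − 0 = 1, and there is no ∂_3, so H_2 = Z.

H_0 = Z,  H_1 = Z^2,  H_2 = Z.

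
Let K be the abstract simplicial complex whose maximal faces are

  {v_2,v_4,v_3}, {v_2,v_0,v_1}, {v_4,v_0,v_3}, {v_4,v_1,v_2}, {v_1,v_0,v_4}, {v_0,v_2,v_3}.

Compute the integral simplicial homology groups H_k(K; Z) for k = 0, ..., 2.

Order the vertices as v_0 < v_1 < v_2 < v_3 < v_4. Listing each simplex with vertices in this order, K has dimension 2 with simplices:

  0-simplices (5): [v_0], [v_1], [v_2], [v_3], [v_4]
  1-simplices (9): [v_0,v_1], [v_0,v_2], [v_0,v_3], [v_0,v_4], [v_1,v_2], [v_1,v_4], [v_2,v_3], [v_2,v_4], [v_3,v_4]
  2-simplices (6): [v_0,v_1,v_2], [v_0,v_1,v_4], [v_0,v_2,v_3], [v_0,v_3,v_4], [v_1,v_2,v_4], [v_2,v_3,v_4]

giving chain groups C_0 ≅ Z^5, C_1 ≅ Z^9, C_2 ≅ Z^6.

∂_1: C_1 → C_0 is given by ∂[p,q] = [q] − [p].
The resulting 5×9 matrix has rank 4, and its Smith normal form has invariant factors (1,1,1,1).

∂_2: C_2 → C_1 maps a triangle to the signed sum of its edges. For instance
  ∂[v_1,v_2,v_4] = [v_2,v_4] − [v_1,v_4] + [v_1,v_2],
  ∂[v_0,v_3,v_4] = [v_3,v_4] − [v_0,v_4] + [v_0,v_3].
The resulting 9×6 matrix has rank 5, and its Smith normal form has invariant factors (1,1,1,1,1).

From H_k ≅ ker(∂_k) / im(∂_{k+1}) we obtain:

  H_0: rank C_0 − rank ∂_1 = 5 − 4 = 1, and the invariant factors of ∂_1 are all 1, so H_0 ≅ Z.
  H_1: rank ker ∂_1 − rank ∂_2 = (9 − 4) − 5 = 0, and the invariant factors of ∂_2 are all 1, so H_1 ≅ 0.
  H_2: rank ker ∂_2 − rank ∂_3 = (6 − 5) − 0 = 1, and there is no ∂_3, so H_2 ≅ Z.

(K is a triangulation of the 2-sphere S^2.)

H_0 ≅ Z,  H_1 = 0,  H_2 ≅ Z.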